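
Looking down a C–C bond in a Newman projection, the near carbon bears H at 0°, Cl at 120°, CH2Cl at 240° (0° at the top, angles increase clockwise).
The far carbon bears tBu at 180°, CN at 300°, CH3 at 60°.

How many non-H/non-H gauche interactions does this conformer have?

Non-H gauche pairs: Cl(120°)/tBu(180°); Cl(120°)/CH3(60°); CH2Cl(240°)/tBu(180°); CH2Cl(240°)/CN(300°) — 4 interactions.

4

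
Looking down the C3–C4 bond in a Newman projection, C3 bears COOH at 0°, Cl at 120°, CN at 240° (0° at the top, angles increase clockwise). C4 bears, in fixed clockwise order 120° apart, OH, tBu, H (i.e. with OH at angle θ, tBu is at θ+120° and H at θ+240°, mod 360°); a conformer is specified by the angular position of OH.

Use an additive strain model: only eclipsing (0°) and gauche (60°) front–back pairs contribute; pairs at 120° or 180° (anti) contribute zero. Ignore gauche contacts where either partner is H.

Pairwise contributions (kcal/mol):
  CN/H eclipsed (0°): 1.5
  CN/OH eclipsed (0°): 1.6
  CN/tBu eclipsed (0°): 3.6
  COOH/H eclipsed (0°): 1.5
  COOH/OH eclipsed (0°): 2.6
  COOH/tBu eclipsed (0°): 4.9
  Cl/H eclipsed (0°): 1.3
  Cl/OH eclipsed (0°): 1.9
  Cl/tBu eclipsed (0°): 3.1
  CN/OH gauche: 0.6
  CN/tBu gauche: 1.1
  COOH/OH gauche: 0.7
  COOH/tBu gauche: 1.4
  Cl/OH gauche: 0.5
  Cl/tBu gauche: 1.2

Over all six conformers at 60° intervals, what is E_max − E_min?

4.3 kcal/mol

OH at 0° (eclipsed): COOH–OH eclipsed, Cl–tBu eclipsed, CN–H eclipsed; 2.6 + 3.1 + 1.5 = 7.2 kcal/mol.
OH at 60° (staggered): COOH–OH gauche, Cl–OH gauche, Cl–tBu gauche, CN–tBu gauche; 0.7 + 0.5 + 1.2 + 1.1 = 3.5 kcal/mol.
OH at 120° (eclipsed): COOH–H eclipsed, Cl–OH eclipsed, CN–tBu eclipsed; 1.5 + 1.9 + 3.6 = 7.0 kcal/mol.
OH at 180° (staggered): COOH–tBu gauche, Cl–OH gauche, CN–OH gauche, CN–tBu gauche; 1.4 + 0.5 + 0.6 + 1.1 = 3.6 kcal/mol.
OH at 240° (eclipsed): COOH–tBu eclipsed, Cl–H eclipsed, CN–OH eclipsed; 4.9 + 1.3 + 1.6 = 7.8 kcal/mol.
OH at 300° (staggered): COOH–OH gauche, COOH–tBu gauche, Cl–tBu gauche, CN–OH gauche; 0.7 + 1.4 + 1.2 + 0.6 = 3.9 kcal/mol.
Max at 240° (7.8 kcal/mol), min at 60° (3.5 kcal/mol); barrier = 4.3 kcal/mol.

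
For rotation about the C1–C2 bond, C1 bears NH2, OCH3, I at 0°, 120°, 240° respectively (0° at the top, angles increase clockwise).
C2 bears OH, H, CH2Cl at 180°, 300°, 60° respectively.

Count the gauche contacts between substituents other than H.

Non-H gauche pairs: NH2(0°)/CH2Cl(60°); OCH3(120°)/OH(180°); OCH3(120°)/CH2Cl(60°); I(240°)/OH(180°) — 4 interactions.

4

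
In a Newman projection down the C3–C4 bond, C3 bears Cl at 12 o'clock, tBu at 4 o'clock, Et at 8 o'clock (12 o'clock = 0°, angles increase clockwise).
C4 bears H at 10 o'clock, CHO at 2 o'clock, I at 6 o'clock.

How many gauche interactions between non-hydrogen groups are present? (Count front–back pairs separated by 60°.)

4

Non-H gauche pairs: Cl(0°)/CHO(60°); tBu(120°)/CHO(60°); tBu(120°)/I(180°); Et(240°)/I(180°) — 4 interactions.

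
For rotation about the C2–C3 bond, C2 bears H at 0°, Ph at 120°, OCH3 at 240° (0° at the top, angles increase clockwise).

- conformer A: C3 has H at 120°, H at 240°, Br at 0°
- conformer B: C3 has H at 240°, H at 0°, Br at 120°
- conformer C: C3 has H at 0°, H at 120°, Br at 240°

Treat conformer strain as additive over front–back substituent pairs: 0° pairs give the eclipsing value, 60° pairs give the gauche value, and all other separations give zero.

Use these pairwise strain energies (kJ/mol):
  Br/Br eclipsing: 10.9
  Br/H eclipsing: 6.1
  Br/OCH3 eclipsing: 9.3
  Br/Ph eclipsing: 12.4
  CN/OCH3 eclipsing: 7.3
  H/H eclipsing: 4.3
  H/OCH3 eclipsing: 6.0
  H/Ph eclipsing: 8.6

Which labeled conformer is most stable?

A (eclipsed): H(0°)/Br(0°) eclipsed 6.1; Ph(120°)/H(120°) eclipsed 8.6; OCH3(240°)/H(240°) eclipsed 6.0 → 20.7 kJ/mol.
B (eclipsed): H(0°)/H(0°) eclipsed 4.3; Ph(120°)/Br(120°) eclipsed 12.4; OCH3(240°)/H(240°) eclipsed 6.0 → 22.7 kJ/mol.
C (eclipsed): H(0°)/H(0°) eclipsed 4.3; Ph(120°)/H(120°) eclipsed 8.6; OCH3(240°)/Br(240°) eclipsed 9.3 → 22.2 kJ/mol.
A has the lowest total (20.7 kJ/mol).

A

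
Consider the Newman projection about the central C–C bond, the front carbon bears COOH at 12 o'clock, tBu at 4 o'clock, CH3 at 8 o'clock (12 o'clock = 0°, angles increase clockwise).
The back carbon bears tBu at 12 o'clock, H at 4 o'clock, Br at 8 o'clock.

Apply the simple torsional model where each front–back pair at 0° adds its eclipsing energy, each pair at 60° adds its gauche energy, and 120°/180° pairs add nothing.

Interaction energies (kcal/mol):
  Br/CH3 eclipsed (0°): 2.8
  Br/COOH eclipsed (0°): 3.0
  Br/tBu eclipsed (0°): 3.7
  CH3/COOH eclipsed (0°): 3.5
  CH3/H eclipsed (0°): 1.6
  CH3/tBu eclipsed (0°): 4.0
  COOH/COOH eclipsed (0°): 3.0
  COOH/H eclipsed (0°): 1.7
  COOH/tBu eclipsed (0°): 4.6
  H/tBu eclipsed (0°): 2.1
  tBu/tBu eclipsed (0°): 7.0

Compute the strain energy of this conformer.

This conformer is eclipsed. COOH at 0° is eclipsed with tBu at 0° (4.6); tBu at 120° is eclipsed with H at 120° (2.1); CH3 at 240° is eclipsed with Br at 240° (2.8). Total 9.5 kcal/mol.

9.5 kcal/mol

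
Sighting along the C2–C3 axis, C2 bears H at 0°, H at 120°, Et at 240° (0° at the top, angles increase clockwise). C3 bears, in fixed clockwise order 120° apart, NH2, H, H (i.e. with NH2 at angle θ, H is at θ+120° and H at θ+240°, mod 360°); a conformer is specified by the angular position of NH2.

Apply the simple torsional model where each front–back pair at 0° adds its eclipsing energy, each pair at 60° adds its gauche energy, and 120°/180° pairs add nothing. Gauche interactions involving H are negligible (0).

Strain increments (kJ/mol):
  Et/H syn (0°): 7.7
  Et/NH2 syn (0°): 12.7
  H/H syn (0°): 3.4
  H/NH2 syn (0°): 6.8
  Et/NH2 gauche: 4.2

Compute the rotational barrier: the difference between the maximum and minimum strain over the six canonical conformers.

NH2 at 0° (eclipsed): H–NH2 eclipsed, H–H eclipsed, Et–H eclipsed; 6.8 + 3.4 + 7.7 = 17.9 kJ/mol.
NH2 at 60° (staggered): no non-H gauche contacts → 0.0 kJ/mol.
NH2 at 120° (eclipsed): H–H eclipsed, H–NH2 eclipsed, Et–H eclipsed; 3.4 + 6.8 + 7.7 = 17.9 kJ/mol.
NH2 at 180° (staggered): Et–NH2 gauche; 4.2 = 4.2 kJ/mol.
NH2 at 240° (eclipsed): H–H eclipsed, H–H eclipsed, Et–NH2 eclipsed; 3.4 + 3.4 + 12.7 = 19.5 kJ/mol.
NH2 at 300° (staggered): Et–NH2 gauche; 4.2 = 4.2 kJ/mol.
Max at 240° (19.5 kJ/mol), min at 60° (0.0 kJ/mol); barrier = 19.5 kJ/mol.

19.5 kJ/mol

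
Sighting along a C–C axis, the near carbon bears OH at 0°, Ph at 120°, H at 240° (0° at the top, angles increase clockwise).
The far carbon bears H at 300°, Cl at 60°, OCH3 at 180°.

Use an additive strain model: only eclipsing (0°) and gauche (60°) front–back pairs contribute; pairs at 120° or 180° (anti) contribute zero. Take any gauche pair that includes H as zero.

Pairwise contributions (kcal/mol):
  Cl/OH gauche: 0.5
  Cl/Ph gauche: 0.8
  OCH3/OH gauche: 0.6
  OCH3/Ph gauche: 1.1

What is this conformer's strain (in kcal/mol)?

This conformer (staggered): OH(0°)/Cl(60°) gauche 0.5; Ph(120°)/Cl(60°) gauche 0.8; Ph(120°)/OCH3(180°) gauche 1.1 → 2.4 kcal/mol.

2.4 kcal/mol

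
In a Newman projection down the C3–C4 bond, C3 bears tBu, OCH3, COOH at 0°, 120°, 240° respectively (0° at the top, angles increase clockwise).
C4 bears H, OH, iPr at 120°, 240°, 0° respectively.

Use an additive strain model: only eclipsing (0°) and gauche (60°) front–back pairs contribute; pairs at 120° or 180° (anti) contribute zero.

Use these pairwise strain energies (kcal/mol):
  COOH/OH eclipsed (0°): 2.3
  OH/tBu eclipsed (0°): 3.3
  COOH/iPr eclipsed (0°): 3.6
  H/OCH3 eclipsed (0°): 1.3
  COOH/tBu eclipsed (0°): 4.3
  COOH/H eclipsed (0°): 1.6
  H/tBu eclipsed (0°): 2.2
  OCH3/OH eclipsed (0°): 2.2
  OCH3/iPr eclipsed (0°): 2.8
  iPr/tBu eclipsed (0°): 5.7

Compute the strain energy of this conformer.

This conformer (eclipsed): tBu(0°)/iPr(0°) eclipsed 5.7; OCH3(120°)/H(120°) eclipsed 1.3; COOH(240°)/OH(240°) eclipsed 2.3 → 9.3 kcal/mol.

9.3 kcal/mol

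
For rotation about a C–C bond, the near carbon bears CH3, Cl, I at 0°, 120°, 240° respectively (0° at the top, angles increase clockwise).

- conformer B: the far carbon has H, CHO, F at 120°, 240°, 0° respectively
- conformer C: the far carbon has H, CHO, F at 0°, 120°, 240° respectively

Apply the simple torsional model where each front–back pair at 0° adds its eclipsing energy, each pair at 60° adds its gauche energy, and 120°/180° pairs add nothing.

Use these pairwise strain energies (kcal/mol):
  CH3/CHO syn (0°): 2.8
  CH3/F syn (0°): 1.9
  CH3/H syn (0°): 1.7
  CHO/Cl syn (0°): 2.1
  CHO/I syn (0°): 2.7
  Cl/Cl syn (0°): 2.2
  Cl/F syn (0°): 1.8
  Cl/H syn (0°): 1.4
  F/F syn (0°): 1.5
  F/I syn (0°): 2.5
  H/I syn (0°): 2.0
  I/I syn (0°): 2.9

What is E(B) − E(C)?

-0.3 kcal/mol

B (eclipsed): CH3(0°)/F(0°) eclipsed 1.9; Cl(120°)/H(120°) eclipsed 1.4; I(240°)/CHO(240°) eclipsed 2.7 → 6.0 kcal/mol.
C (eclipsed): CH3(0°)/H(0°) eclipsed 1.7; Cl(120°)/CHO(120°) eclipsed 2.1; I(240°)/F(240°) eclipsed 2.5 → 6.3 kcal/mol.
E(B) − E(C) = 6.0 − 6.3 = -0.3 kcal/mol.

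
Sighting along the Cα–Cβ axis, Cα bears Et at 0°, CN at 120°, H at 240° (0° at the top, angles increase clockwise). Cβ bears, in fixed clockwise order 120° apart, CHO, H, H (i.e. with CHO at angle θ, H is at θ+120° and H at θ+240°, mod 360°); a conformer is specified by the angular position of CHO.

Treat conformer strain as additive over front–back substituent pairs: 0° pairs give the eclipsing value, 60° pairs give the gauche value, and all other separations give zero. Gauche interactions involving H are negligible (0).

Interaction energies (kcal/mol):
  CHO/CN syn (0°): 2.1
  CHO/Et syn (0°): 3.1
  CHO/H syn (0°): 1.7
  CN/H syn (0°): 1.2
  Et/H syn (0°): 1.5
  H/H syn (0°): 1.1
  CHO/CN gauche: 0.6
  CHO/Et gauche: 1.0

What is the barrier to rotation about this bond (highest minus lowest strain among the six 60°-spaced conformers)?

4.8 kcal/mol

CHO at 0° (eclipsed): Et–CHO eclipsed, CN–H eclipsed, H–H eclipsed; 3.1 + 1.2 + 1.1 = 5.4 kcal/mol.
CHO at 60° (staggered): Et–CHO gauche, CN–CHO gauche; 1.0 + 0.6 = 1.6 kcal/mol.
CHO at 120° (eclipsed): Et–H eclipsed, CN–CHO eclipsed, H–H eclipsed; 1.5 + 2.1 + 1.1 = 4.7 kcal/mol.
CHO at 180° (staggered): CN–CHO gauche; 0.6 = 0.6 kcal/mol.
CHO at 240° (eclipsed): Et–H eclipsed, CN–H eclipsed, H–CHO eclipsed; 1.5 + 1.2 + 1.7 = 4.4 kcal/mol.
CHO at 300° (staggered): Et–CHO gauche; 1.0 = 1.0 kcal/mol.
Max at 0° (5.4 kcal/mol), min at 180° (0.6 kcal/mol); barrier = 4.8 kcal/mol.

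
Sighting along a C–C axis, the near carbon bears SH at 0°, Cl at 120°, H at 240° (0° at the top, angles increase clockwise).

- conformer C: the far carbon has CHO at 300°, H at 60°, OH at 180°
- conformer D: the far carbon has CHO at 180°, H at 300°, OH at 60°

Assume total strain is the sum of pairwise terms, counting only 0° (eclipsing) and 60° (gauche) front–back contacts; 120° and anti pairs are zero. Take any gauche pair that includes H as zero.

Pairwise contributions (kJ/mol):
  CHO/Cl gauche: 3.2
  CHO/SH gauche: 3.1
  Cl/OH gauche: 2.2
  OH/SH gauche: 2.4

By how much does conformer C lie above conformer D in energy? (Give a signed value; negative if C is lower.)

-2.5 kJ/mol

C (staggered): SH–CHO gauche, Cl–OH gauche; 3.1 + 2.2 = 5.3 kJ/mol.
D (staggered): SH–OH gauche, Cl–CHO gauche, Cl–OH gauche; 2.4 + 3.2 + 2.2 = 7.8 kJ/mol.
E(C) − E(D) = 5.3 − 7.8 = -2.5 kJ/mol.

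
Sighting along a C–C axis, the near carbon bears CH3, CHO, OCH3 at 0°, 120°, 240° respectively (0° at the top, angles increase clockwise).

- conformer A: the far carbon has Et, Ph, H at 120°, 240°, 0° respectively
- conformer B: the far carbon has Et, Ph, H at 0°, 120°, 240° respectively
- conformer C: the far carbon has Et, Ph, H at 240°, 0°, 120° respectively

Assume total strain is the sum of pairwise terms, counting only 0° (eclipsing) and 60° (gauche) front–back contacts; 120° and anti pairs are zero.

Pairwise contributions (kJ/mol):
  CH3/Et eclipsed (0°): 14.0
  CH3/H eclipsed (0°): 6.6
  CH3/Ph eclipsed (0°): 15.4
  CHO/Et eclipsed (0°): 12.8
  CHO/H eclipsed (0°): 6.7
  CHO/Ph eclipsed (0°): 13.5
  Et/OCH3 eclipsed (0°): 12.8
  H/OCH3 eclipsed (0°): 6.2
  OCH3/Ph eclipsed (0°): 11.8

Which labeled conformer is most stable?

A (eclipsed): CH3(0°)/H(0°) eclipsed 6.6; CHO(120°)/Et(120°) eclipsed 12.8; OCH3(240°)/Ph(240°) eclipsed 11.8 → 31.2 kJ/mol.
B (eclipsed): CH3(0°)/Et(0°) eclipsed 14.0; CHO(120°)/Ph(120°) eclipsed 13.5; OCH3(240°)/H(240°) eclipsed 6.2 → 33.7 kJ/mol.
C (eclipsed): CH3(0°)/Ph(0°) eclipsed 15.4; CHO(120°)/H(120°) eclipsed 6.7; OCH3(240°)/Et(240°) eclipsed 12.8 → 34.9 kJ/mol.
A has the lowest total (31.2 kJ/mol).

A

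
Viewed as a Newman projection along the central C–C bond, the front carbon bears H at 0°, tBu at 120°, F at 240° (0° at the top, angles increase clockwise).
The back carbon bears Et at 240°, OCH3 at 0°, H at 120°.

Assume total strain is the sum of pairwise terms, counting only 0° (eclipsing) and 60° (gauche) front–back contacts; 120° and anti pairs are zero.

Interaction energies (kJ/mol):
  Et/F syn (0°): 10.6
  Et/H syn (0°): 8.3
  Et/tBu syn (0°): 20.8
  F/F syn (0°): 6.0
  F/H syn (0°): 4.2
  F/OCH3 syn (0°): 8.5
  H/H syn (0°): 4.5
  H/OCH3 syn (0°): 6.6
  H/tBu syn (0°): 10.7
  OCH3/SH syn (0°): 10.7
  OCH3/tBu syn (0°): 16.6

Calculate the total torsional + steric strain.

27.9 kJ/mol

This conformer is eclipsed. H at 0° is eclipsed with OCH3 at 0° (6.6); tBu at 120° is eclipsed with H at 120° (10.7); F at 240° is eclipsed with Et at 240° (10.6). Total 27.9 kJ/mol.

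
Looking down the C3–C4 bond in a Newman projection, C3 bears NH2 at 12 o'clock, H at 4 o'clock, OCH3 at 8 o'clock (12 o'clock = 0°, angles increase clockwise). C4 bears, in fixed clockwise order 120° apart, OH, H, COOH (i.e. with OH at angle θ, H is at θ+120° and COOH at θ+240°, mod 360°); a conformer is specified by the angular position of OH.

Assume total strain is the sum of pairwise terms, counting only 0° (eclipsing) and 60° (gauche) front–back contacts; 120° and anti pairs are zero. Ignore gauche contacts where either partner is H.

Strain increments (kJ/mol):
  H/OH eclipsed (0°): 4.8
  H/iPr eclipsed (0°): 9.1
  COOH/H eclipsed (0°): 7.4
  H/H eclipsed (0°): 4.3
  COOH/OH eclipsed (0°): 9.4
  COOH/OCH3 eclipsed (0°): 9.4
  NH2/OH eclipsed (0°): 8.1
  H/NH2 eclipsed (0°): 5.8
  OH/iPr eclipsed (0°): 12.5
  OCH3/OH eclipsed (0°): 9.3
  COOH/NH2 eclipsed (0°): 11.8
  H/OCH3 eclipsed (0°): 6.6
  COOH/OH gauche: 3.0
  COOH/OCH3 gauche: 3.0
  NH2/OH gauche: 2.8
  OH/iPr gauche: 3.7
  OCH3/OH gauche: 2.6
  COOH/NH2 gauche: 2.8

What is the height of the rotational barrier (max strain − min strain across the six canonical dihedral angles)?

OH at 0° (eclipsed): NH2–OH eclipsed, H–H eclipsed, OCH3–COOH eclipsed; 8.1 + 4.3 + 9.4 = 21.8 kJ/mol.
OH at 60° (staggered): NH2–OH gauche, NH2–COOH gauche, OCH3–COOH gauche; 2.8 + 2.8 + 3.0 = 8.6 kJ/mol.
OH at 120° (eclipsed): NH2–COOH eclipsed, H–OH eclipsed, OCH3–H eclipsed; 11.8 + 4.8 + 6.6 = 23.2 kJ/mol.
OH at 180° (staggered): NH2–COOH gauche, OCH3–OH gauche; 2.8 + 2.6 = 5.4 kJ/mol.
OH at 240° (eclipsed): NH2–H eclipsed, H–COOH eclipsed, OCH3–OH eclipsed; 5.8 + 7.4 + 9.3 = 22.5 kJ/mol.
OH at 300° (staggered): NH2–OH gauche, OCH3–OH gauche, OCH3–COOH gauche; 2.8 + 2.6 + 3.0 = 8.4 kJ/mol.
Max at 120° (23.2 kJ/mol), min at 180° (5.4 kJ/mol); barrier = 17.8 kJ/mol.

17.8 kJ/mol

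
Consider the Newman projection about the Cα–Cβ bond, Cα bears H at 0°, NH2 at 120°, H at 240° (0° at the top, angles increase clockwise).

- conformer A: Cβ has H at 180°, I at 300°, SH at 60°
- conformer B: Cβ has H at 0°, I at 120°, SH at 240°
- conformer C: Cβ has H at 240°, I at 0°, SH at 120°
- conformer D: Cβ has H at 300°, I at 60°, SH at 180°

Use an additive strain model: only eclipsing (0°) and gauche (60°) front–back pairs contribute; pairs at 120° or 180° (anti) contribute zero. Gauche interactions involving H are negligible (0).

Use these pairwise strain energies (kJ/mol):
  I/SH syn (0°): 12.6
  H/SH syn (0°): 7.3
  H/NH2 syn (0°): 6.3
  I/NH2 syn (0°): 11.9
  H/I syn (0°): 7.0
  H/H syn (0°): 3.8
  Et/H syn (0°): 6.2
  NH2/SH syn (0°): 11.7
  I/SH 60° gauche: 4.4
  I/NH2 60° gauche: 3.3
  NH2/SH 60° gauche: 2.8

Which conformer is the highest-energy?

A is staggered. NH2 at 120° is gauche with SH at 60° (2.8). Total 2.8 kJ/mol.
B is eclipsed. H at 0° is eclipsed with H at 0° (3.8); NH2 at 120° is eclipsed with I at 120° (11.9); H at 240° is eclipsed with SH at 240° (7.3). Total 23.0 kJ/mol.
C is eclipsed. H at 0° is eclipsed with I at 0° (7.0); NH2 at 120° is eclipsed with SH at 120° (11.7); H at 240° is eclipsed with H at 240° (3.8). Total 22.5 kJ/mol.
D is staggered. NH2 at 120° is gauche with I at 60° (3.3); NH2 at 120° is gauche with SH at 180° (2.8). Total 6.1 kJ/mol.
B has the highest total (23.0 kJ/mol).

B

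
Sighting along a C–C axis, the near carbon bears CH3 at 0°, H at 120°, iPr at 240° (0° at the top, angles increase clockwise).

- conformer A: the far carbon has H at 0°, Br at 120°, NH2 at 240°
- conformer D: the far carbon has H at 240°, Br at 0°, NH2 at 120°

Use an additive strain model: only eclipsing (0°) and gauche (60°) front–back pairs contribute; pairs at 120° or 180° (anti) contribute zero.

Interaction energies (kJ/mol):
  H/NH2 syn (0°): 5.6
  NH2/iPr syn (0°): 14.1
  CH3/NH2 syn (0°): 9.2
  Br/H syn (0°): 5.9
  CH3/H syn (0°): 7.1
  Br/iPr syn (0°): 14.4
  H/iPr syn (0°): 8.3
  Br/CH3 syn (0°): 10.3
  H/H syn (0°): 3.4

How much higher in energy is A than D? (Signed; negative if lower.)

A (eclipsed): CH3(0°)/H(0°) eclipsed 7.1; H(120°)/Br(120°) eclipsed 5.9; iPr(240°)/NH2(240°) eclipsed 14.1 → 27.1 kJ/mol.
D (eclipsed): CH3(0°)/Br(0°) eclipsed 10.3; H(120°)/NH2(120°) eclipsed 5.6; iPr(240°)/H(240°) eclipsed 8.3 → 24.2 kJ/mol.
E(A) − E(D) = 27.1 − 24.2 = +2.9 kJ/mol.

+2.9 kJ/mol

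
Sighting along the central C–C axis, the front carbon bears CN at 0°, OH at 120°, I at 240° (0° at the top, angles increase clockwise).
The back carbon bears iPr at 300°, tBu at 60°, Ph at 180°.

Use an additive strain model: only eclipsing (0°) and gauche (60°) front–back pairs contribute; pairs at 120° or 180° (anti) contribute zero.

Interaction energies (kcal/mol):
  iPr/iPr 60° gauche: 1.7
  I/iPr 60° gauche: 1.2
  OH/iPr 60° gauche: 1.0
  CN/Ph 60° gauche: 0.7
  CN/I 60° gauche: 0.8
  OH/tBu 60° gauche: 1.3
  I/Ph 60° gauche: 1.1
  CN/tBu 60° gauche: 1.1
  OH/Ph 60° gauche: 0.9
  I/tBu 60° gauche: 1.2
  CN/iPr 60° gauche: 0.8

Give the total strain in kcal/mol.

6.4 kcal/mol

This conformer (staggered): CN–iPr gauche, CN–tBu gauche, OH–tBu gauche, OH–Ph gauche, I–iPr gauche, I–Ph gauche; 0.8 + 1.1 + 1.3 + 0.9 + 1.2 + 1.1 = 6.4 kcal/mol.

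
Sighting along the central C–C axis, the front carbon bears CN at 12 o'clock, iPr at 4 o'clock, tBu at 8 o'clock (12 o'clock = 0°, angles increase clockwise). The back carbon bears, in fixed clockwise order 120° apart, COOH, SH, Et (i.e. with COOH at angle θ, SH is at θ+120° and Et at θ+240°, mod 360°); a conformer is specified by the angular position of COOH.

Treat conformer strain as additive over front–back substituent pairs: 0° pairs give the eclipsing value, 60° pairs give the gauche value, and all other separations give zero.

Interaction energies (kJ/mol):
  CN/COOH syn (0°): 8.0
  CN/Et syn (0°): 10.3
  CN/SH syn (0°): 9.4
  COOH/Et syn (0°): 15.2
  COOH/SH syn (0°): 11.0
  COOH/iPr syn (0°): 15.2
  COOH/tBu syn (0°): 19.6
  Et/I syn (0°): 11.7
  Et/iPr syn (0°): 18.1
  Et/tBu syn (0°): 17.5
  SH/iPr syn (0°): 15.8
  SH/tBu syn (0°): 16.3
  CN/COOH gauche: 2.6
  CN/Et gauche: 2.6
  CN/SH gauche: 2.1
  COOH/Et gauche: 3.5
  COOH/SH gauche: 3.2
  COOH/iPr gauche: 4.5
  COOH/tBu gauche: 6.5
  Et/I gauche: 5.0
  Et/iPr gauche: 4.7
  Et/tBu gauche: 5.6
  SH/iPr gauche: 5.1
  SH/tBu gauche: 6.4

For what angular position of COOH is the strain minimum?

300°

COOH at 0° (eclipsed): CN–COOH eclipsed, iPr–SH eclipsed, tBu–Et eclipsed; 8.0 + 15.8 + 17.5 = 41.3 kJ/mol.
COOH at 60° (staggered): CN–COOH gauche, CN–Et gauche, iPr–COOH gauche, iPr–SH gauche, tBu–SH gauche, tBu–Et gauche; 2.6 + 2.6 + 4.5 + 5.1 + 6.4 + 5.6 = 26.8 kJ/mol.
COOH at 120° (eclipsed): CN–Et eclipsed, iPr–COOH eclipsed, tBu–SH eclipsed; 10.3 + 15.2 + 16.3 = 41.8 kJ/mol.
COOH at 180° (staggered): CN–SH gauche, CN–Et gauche, iPr–COOH gauche, iPr–Et gauche, tBu–COOH gauche, tBu–SH gauche; 2.1 + 2.6 + 4.5 + 4.7 + 6.5 + 6.4 = 26.8 kJ/mol.
COOH at 240° (eclipsed): CN–SH eclipsed, iPr–Et eclipsed, tBu–COOH eclipsed; 9.4 + 18.1 + 19.6 = 47.1 kJ/mol.
COOH at 300° (staggered): CN–COOH gauche, CN–SH gauche, iPr–SH gauche, iPr–Et gauche, tBu–COOH gauche, tBu–Et gauche; 2.6 + 2.1 + 5.1 + 4.7 + 6.5 + 5.6 = 26.6 kJ/mol.
The minimum (26.6 kJ/mol) occurs with COOH at 300°.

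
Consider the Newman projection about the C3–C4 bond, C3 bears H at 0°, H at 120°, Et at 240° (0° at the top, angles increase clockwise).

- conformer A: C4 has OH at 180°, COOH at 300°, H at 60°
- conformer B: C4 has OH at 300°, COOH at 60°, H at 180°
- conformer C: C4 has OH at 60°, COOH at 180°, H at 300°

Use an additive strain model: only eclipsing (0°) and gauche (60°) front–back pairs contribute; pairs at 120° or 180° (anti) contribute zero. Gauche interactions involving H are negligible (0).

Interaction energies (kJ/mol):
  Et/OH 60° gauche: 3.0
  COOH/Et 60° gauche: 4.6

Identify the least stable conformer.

A

A is staggered. Et at 240° is gauche with OH at 180° (3.0); Et at 240° is gauche with COOH at 300° (4.6). Total 7.6 kJ/mol.
B is staggered. Et at 240° is gauche with OH at 300° (3.0). Total 3.0 kJ/mol.
C is staggered. Et at 240° is gauche with COOH at 180° (4.6). Total 4.6 kJ/mol.
A has the highest total (7.6 kJ/mol).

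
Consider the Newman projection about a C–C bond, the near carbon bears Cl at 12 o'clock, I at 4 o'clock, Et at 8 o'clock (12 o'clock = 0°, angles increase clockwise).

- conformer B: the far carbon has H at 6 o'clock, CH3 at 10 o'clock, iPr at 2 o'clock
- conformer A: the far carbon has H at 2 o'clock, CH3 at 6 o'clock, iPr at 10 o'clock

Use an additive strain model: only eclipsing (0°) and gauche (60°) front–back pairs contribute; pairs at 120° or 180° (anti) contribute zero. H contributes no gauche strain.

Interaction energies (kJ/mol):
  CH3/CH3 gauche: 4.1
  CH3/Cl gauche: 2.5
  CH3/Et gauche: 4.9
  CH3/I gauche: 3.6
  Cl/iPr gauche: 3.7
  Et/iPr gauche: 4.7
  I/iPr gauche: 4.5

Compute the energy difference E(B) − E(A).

B (staggered): Cl(0°)/CH3(300°) gauche 2.5; Cl(0°)/iPr(60°) gauche 3.7; I(120°)/iPr(60°) gauche 4.5; Et(240°)/CH3(300°) gauche 4.9 → 15.6 kJ/mol.
A (staggered): Cl(0°)/iPr(300°) gauche 3.7; I(120°)/CH3(180°) gauche 3.6; Et(240°)/CH3(180°) gauche 4.9; Et(240°)/iPr(300°) gauche 4.7 → 16.9 kJ/mol.
E(B) − E(A) = 15.6 − 16.9 = -1.3 kJ/mol.

-1.3 kJ/mol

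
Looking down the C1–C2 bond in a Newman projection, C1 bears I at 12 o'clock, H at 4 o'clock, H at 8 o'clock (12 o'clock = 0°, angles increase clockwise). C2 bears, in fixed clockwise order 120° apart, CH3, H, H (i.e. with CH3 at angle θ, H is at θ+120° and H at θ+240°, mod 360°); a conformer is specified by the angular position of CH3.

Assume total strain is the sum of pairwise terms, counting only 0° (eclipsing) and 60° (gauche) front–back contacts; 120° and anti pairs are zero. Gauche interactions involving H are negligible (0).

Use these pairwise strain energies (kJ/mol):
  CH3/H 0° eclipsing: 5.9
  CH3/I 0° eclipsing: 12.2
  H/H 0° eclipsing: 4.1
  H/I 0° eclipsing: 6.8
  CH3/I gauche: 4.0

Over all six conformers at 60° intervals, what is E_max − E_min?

CH3 at 0° (eclipsed): I–CH3 eclipsed, H–H eclipsed, H–H eclipsed; 12.2 + 4.1 + 4.1 = 20.4 kJ/mol.
CH3 at 60° (staggered): I–CH3 gauche; 4.0 = 4.0 kJ/mol.
CH3 at 120° (eclipsed): I–H eclipsed, H–CH3 eclipsed, H–H eclipsed; 6.8 + 5.9 + 4.1 = 16.8 kJ/mol.
CH3 at 180° (staggered): no non-H gauche contacts → 0.0 kJ/mol.
CH3 at 240° (eclipsed): I–H eclipsed, H–H eclipsed, H–CH3 eclipsed; 6.8 + 4.1 + 5.9 = 16.8 kJ/mol.
CH3 at 300° (staggered): I–CH3 gauche; 4.0 = 4.0 kJ/mol.
Max at 0° (20.4 kJ/mol), min at 180° (0.0 kJ/mol); barrier = 20.4 kJ/mol.

20.4 kJ/mol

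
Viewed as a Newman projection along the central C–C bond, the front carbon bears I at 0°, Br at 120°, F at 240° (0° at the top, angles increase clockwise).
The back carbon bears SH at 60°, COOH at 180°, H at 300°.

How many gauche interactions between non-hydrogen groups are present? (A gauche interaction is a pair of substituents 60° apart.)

4

Non-H gauche pairs: I(0°)/SH(60°); Br(120°)/SH(60°); Br(120°)/COOH(180°); F(240°)/COOH(180°) — 4 interactions.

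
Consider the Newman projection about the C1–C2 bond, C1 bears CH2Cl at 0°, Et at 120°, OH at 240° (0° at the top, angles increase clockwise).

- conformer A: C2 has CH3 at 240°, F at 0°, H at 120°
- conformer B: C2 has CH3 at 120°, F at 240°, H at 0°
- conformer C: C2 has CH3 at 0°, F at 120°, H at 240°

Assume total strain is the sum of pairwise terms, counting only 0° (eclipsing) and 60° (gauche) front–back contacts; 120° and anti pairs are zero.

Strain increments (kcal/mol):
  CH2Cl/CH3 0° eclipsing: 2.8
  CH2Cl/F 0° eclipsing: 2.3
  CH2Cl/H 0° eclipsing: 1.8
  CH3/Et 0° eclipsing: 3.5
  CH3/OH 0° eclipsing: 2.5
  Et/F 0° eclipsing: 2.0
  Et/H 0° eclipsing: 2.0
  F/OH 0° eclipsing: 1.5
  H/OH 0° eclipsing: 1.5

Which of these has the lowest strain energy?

C

A (eclipsed): CH2Cl–F eclipsed, Et–H eclipsed, OH–CH3 eclipsed; 2.3 + 2.0 + 2.5 = 6.8 kcal/mol.
B (eclipsed): CH2Cl–H eclipsed, Et–CH3 eclipsed, OH–F eclipsed; 1.8 + 3.5 + 1.5 = 6.8 kcal/mol.
C (eclipsed): CH2Cl–CH3 eclipsed, Et–F eclipsed, OH–H eclipsed; 2.8 + 2.0 + 1.5 = 6.3 kcal/mol.
C has the lowest total (6.3 kcal/mol).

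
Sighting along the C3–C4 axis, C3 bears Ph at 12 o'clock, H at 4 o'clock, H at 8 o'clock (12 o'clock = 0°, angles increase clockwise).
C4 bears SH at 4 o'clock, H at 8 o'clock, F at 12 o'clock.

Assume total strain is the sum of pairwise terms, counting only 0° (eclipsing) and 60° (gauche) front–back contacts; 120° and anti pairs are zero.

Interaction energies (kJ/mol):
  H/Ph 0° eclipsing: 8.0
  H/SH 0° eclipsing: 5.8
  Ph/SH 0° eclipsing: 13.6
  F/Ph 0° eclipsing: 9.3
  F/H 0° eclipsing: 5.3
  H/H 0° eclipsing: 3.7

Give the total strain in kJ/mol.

18.8 kJ/mol

This conformer (eclipsed): Ph–F eclipsed, H–SH eclipsed, H–H eclipsed; 9.3 + 5.8 + 3.7 = 18.8 kJ/mol.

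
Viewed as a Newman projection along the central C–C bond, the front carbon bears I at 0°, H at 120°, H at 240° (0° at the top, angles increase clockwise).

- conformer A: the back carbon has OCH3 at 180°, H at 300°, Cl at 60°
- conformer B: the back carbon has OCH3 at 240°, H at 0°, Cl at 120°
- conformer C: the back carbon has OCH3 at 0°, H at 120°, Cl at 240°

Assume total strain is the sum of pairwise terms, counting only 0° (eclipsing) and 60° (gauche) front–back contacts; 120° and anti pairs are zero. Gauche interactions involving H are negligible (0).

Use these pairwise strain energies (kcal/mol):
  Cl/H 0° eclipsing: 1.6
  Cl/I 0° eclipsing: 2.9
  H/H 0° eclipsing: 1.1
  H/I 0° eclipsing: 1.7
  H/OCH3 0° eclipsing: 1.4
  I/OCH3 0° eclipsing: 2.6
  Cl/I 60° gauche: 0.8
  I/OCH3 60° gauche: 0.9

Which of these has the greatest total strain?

A (staggered): I–Cl gauche; 0.8 = 0.8 kcal/mol.
B (eclipsed): I–H eclipsed, H–Cl eclipsed, H–OCH3 eclipsed; 1.7 + 1.6 + 1.4 = 4.7 kcal/mol.
C (eclipsed): I–OCH3 eclipsed, H–H eclipsed, H–Cl eclipsed; 2.6 + 1.1 + 1.6 = 5.3 kcal/mol.
C has the highest total (5.3 kcal/mol).

C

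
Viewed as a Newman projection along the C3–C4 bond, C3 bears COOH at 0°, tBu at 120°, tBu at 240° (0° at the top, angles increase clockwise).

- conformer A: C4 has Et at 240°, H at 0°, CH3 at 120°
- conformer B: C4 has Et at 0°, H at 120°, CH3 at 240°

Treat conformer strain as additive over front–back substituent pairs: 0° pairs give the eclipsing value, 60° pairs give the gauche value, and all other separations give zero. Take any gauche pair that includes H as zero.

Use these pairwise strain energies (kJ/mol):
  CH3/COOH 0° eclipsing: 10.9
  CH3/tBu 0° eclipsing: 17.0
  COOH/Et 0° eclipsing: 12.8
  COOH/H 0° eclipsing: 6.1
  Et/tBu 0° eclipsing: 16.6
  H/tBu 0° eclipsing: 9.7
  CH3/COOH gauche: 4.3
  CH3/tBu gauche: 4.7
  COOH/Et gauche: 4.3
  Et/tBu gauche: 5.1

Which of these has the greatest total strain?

A

A is eclipsed. COOH at 0° is eclipsed with H at 0° (6.1); tBu at 120° is eclipsed with CH3 at 120° (17.0); tBu at 240° is eclipsed with Et at 240° (16.6). Total 39.7 kJ/mol.
B is eclipsed. COOH at 0° is eclipsed with Et at 0° (12.8); tBu at 120° is eclipsed with H at 120° (9.7); tBu at 240° is eclipsed with CH3 at 240° (17.0). Total 39.5 kJ/mol.
A has the highest total (39.7 kJ/mol).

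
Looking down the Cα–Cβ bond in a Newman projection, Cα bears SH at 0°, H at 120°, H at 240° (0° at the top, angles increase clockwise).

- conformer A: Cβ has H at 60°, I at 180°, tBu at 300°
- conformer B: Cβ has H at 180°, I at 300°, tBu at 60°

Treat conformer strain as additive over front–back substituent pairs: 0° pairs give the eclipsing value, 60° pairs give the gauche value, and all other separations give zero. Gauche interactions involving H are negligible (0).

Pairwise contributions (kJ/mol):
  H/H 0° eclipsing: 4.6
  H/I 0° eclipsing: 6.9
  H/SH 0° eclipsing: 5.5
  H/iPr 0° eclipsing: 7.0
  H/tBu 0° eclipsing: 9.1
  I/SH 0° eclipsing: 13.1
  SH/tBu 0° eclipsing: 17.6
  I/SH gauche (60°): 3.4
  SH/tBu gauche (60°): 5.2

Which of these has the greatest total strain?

B

A is staggered. SH at 0° is gauche with tBu at 300° (5.2). Total 5.2 kJ/mol.
B is staggered. SH at 0° is gauche with I at 300° (3.4); SH at 0° is gauche with tBu at 60° (5.2). Total 8.6 kJ/mol.
B has the highest total (8.6 kJ/mol).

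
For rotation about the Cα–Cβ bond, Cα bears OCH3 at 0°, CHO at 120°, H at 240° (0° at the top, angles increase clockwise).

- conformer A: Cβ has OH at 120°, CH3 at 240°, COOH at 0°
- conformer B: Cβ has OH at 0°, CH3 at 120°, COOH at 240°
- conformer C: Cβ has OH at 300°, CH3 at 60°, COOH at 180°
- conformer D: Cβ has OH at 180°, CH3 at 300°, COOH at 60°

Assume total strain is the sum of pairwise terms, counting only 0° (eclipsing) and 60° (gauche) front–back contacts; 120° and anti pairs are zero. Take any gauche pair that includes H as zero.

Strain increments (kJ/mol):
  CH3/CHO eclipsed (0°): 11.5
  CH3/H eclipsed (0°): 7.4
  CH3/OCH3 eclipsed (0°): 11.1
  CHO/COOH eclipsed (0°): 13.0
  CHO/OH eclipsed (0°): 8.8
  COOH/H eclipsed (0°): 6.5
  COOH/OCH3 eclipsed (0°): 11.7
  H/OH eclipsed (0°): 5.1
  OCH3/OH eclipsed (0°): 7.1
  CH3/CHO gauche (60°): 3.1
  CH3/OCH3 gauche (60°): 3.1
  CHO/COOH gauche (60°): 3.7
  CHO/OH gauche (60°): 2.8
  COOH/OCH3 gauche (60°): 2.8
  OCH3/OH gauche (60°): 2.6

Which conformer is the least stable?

A

A (eclipsed): OCH3(0°)/COOH(0°) eclipsed 11.7; CHO(120°)/OH(120°) eclipsed 8.8; H(240°)/CH3(240°) eclipsed 7.4 → 27.9 kJ/mol.
B (eclipsed): OCH3(0°)/OH(0°) eclipsed 7.1; CHO(120°)/CH3(120°) eclipsed 11.5; H(240°)/COOH(240°) eclipsed 6.5 → 25.1 kJ/mol.
C (staggered): OCH3(0°)/OH(300°) gauche 2.6; OCH3(0°)/CH3(60°) gauche 3.1; CHO(120°)/CH3(60°) gauche 3.1; CHO(120°)/COOH(180°) gauche 3.7 → 12.5 kJ/mol.
D (staggered): OCH3(0°)/CH3(300°) gauche 3.1; OCH3(0°)/COOH(60°) gauche 2.8; CHO(120°)/OH(180°) gauche 2.8; CHO(120°)/COOH(60°) gauche 3.7 → 12.4 kJ/mol.
A has the highest total (27.9 kJ/mol).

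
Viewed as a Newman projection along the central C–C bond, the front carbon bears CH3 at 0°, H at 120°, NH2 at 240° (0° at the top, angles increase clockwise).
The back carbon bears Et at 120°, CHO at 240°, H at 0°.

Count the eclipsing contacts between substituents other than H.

1

Non-H eclipsing pairs: NH2(240°)/CHO(240°) — 1 interaction.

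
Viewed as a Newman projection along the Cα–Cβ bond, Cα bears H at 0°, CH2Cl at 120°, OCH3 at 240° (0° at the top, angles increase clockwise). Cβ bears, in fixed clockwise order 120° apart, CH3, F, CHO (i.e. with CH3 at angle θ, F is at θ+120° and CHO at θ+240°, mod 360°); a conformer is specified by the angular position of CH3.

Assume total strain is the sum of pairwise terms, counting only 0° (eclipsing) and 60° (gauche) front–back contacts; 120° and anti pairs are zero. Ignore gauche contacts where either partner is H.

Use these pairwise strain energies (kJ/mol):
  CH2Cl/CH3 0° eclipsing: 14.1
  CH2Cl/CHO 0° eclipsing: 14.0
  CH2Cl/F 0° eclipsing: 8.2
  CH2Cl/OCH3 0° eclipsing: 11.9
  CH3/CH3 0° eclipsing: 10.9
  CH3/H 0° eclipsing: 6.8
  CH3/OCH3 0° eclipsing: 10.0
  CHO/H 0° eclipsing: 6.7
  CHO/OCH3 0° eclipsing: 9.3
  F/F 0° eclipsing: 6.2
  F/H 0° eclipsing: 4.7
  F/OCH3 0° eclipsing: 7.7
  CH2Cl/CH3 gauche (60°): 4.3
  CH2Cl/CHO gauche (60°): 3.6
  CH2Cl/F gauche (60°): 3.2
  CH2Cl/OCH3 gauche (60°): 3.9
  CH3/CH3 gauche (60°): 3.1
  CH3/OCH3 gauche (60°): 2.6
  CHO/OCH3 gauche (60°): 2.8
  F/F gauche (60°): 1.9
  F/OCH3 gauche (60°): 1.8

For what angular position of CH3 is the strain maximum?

CH3 at 0° (eclipsed): H(0°)/CH3(0°) eclipsed 6.8; CH2Cl(120°)/F(120°) eclipsed 8.2; OCH3(240°)/CHO(240°) eclipsed 9.3 → 24.3 kJ/mol.
CH3 at 60° (staggered): CH2Cl(120°)/CH3(60°) gauche 4.3; CH2Cl(120°)/F(180°) gauche 3.2; OCH3(240°)/F(180°) gauche 1.8; OCH3(240°)/CHO(300°) gauche 2.8 → 12.1 kJ/mol.
CH3 at 120° (eclipsed): H(0°)/CHO(0°) eclipsed 6.7; CH2Cl(120°)/CH3(120°) eclipsed 14.1; OCH3(240°)/F(240°) eclipsed 7.7 → 28.5 kJ/mol.
CH3 at 180° (staggered): CH2Cl(120°)/CH3(180°) gauche 4.3; CH2Cl(120°)/CHO(60°) gauche 3.6; OCH3(240°)/CH3(180°) gauche 2.6; OCH3(240°)/F(300°) gauche 1.8 → 12.3 kJ/mol.
CH3 at 240° (eclipsed): H(0°)/F(0°) eclipsed 4.7; CH2Cl(120°)/CHO(120°) eclipsed 14.0; OCH3(240°)/CH3(240°) eclipsed 10.0 → 28.7 kJ/mol.
CH3 at 300° (staggered): CH2Cl(120°)/F(60°) gauche 3.2; CH2Cl(120°)/CHO(180°) gauche 3.6; OCH3(240°)/CH3(300°) gauche 2.6; OCH3(240°)/CHO(180°) gauche 2.8 → 12.2 kJ/mol.
The maximum (28.7 kJ/mol) occurs with CH3 at 240°.

240°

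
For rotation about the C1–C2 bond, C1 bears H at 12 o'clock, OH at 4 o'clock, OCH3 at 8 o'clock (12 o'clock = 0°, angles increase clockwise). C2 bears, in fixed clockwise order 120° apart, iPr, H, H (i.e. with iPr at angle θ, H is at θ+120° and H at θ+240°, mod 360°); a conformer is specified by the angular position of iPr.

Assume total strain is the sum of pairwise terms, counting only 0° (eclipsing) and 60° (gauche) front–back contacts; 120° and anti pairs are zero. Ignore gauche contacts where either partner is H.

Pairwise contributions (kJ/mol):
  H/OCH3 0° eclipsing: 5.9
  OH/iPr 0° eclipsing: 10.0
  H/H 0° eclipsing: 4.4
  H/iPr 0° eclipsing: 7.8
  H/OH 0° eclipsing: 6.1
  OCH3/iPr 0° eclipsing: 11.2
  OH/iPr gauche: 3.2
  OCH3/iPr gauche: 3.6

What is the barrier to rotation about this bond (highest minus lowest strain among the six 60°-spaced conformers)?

18.5 kJ/mol

iPr at 0° (eclipsed): H(0°)/iPr(0°) eclipsed 7.8; OH(120°)/H(120°) eclipsed 6.1; OCH3(240°)/H(240°) eclipsed 5.9 → 19.8 kJ/mol.
iPr at 60° (staggered): OH(120°)/iPr(60°) gauche 3.2 → 3.2 kJ/mol.
iPr at 120° (eclipsed): H(0°)/H(0°) eclipsed 4.4; OH(120°)/iPr(120°) eclipsed 10.0; OCH3(240°)/H(240°) eclipsed 5.9 → 20.3 kJ/mol.
iPr at 180° (staggered): OH(120°)/iPr(180°) gauche 3.2; OCH3(240°)/iPr(180°) gauche 3.6 → 6.8 kJ/mol.
iPr at 240° (eclipsed): H(0°)/H(0°) eclipsed 4.4; OH(120°)/H(120°) eclipsed 6.1; OCH3(240°)/iPr(240°) eclipsed 11.2 → 21.7 kJ/mol.
iPr at 300° (staggered): OCH3(240°)/iPr(300°) gauche 3.6 → 3.6 kJ/mol.
Max at 240° (21.7 kJ/mol), min at 60° (3.2 kJ/mol); barrier = 18.5 kJ/mol.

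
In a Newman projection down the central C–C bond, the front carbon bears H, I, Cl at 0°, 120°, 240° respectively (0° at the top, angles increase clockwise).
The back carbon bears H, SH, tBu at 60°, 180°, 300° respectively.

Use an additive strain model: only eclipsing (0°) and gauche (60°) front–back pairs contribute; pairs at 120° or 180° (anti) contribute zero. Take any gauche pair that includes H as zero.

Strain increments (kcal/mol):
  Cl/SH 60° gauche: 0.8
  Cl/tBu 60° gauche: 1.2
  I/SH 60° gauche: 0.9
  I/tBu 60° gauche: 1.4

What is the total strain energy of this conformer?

2.9 kcal/mol

This conformer (staggered): I–SH gauche, Cl–SH gauche, Cl–tBu gauche; 0.9 + 0.8 + 1.2 = 2.9 kcal/mol.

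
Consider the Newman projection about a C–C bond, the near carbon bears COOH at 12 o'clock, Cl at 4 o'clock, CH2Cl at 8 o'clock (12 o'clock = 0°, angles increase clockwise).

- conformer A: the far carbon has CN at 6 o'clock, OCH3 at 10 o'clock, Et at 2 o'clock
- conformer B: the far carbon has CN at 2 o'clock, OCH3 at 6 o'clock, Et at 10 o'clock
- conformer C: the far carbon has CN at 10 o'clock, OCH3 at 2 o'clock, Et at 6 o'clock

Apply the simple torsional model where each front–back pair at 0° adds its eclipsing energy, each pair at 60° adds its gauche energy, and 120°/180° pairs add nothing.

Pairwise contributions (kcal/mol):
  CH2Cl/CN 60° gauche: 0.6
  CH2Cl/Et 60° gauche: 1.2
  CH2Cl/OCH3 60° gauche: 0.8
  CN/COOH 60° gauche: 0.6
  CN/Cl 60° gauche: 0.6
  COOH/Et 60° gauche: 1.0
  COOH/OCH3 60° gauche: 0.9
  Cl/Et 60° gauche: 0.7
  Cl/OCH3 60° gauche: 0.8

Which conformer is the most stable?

A

A (staggered): COOH–OCH3 gauche, COOH–Et gauche, Cl–CN gauche, Cl–Et gauche, CH2Cl–CN gauche, CH2Cl–OCH3 gauche; 0.9 + 1.0 + 0.6 + 0.7 + 0.6 + 0.8 = 4.6 kcal/mol.
B (staggered): COOH–CN gauche, COOH–Et gauche, Cl–CN gauche, Cl–OCH3 gauche, CH2Cl–OCH3 gauche, CH2Cl–Et gauche; 0.6 + 1.0 + 0.6 + 0.8 + 0.8 + 1.2 = 5.0 kcal/mol.
C (staggered): COOH–CN gauche, COOH–OCH3 gauche, Cl–OCH3 gauche, Cl–Et gauche, CH2Cl–CN gauche, CH2Cl–Et gauche; 0.6 + 0.9 + 0.8 + 0.7 + 0.6 + 1.2 = 4.8 kcal/mol.
A has the lowest total (4.6 kcal/mol).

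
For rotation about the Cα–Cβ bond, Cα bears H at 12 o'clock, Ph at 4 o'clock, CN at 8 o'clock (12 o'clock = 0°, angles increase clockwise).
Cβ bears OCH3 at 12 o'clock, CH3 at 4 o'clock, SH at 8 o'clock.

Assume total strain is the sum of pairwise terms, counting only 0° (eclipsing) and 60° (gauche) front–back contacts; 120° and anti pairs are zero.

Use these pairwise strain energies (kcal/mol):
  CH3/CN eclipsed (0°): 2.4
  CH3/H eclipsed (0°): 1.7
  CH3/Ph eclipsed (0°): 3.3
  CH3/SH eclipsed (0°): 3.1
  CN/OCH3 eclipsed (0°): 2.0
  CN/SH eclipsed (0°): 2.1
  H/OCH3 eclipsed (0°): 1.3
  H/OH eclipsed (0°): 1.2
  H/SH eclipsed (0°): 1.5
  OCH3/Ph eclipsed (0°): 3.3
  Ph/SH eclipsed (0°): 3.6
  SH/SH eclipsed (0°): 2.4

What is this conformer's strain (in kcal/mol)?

This conformer is eclipsed. H at 0° is eclipsed with OCH3 at 0° (1.3); Ph at 120° is eclipsed with CH3 at 120° (3.3); CN at 240° is eclipsed with SH at 240° (2.1). Total 6.7 kcal/mol.

6.7 kcal/mol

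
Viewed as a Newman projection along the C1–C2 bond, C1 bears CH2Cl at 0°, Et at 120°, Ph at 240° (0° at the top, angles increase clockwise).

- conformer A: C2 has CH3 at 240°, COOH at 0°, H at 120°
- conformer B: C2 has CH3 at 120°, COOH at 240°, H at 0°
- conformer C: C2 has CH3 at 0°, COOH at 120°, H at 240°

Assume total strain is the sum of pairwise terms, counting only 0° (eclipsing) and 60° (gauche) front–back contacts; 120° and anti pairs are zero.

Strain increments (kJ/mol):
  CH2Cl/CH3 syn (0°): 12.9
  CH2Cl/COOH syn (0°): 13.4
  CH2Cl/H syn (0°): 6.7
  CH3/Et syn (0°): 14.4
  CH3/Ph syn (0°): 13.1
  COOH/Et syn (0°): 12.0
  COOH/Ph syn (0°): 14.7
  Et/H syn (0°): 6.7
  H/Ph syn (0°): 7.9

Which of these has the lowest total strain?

A (eclipsed): CH2Cl(0°)/COOH(0°) eclipsed 13.4; Et(120°)/H(120°) eclipsed 6.7; Ph(240°)/CH3(240°) eclipsed 13.1 → 33.2 kJ/mol.
B (eclipsed): CH2Cl(0°)/H(0°) eclipsed 6.7; Et(120°)/CH3(120°) eclipsed 14.4; Ph(240°)/COOH(240°) eclipsed 14.7 → 35.8 kJ/mol.
C (eclipsed): CH2Cl(0°)/CH3(0°) eclipsed 12.9; Et(120°)/COOH(120°) eclipsed 12.0; Ph(240°)/H(240°) eclipsed 7.9 → 32.8 kJ/mol.
C has the lowest total (32.8 kJ/mol).

C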